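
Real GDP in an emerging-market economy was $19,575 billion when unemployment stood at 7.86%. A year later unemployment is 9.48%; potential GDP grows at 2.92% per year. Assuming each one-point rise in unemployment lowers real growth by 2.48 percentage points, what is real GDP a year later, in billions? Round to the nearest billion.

Δu = 9.48 - 7.86 = 1.62 points.
Okun's law (growth form): g_Y = g_Y* - β × Δu = 2.92 - 2.48 × (1.62) = 2.92 - 4.0176 = -1.0976%.
Real GDP in the next year = 19575 × (1 - 1.0976/100) = 19575 × 0.989024 ≈ 19360 billion.

$19,360 billion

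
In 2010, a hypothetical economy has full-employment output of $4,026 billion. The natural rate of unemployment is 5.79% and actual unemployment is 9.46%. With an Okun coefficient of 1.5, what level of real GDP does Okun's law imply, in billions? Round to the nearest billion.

$3,804 billion

Unemployment gap = 9.46 - 5.79 = 3.67 points, so the output gap is -1.5 × 3.67 = -5.505%.
Actual GDP = 4026 × (1 - 5.505/100) = 4026 × 0.94495 ≈ 3804 billion.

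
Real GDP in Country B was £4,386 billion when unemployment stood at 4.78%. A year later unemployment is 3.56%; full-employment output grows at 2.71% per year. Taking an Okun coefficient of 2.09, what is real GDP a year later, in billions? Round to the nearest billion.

Δu = 3.56 - 4.78 = -1.22 points.
Okun's law (growth form): g_Y = g_Y* - β × Δu = 2.71 - 2.09 × (-1.22) = 2.71 + 2.5498 = 5.2598%.
Real GDP in the next year = 4386 × (1 + 5.2598/100) = 4386 × 1.052598 ≈ 4617 billion.

£4,617 billion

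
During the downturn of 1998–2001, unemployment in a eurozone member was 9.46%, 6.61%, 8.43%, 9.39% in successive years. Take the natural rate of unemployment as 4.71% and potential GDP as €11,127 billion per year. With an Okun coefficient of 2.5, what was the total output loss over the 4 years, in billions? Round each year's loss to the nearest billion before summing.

Year 1998: gap = -2.5 × (9.46 - 4.71) = -11.875%, loss ≈ 11127 × 11.875/100 ≈ 1321.
Year 1999: gap = -2.5 × (6.61 - 4.71) = -4.75%, loss ≈ 11127 × 4.75/100 ≈ 529.
Year 2000: gap = -2.5 × (8.43 - 4.71) = -9.3%, loss ≈ 11127 × 9.3/100 ≈ 1035.
Year 2001: gap = -2.5 × (9.39 - 4.71) = -11.7%, loss ≈ 11127 × 11.7/100 ≈ 1302.
Total lost output = 1321 + 529 + 1035 + 1302 = 4187 billion.

€4,187 billion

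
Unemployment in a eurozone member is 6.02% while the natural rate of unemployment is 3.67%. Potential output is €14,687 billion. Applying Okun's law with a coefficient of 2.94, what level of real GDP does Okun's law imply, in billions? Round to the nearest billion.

€13,672 billion

Unemployment gap = 6.02 - 3.67 = 2.35 points, so the output gap is -2.94 × 2.35 = -6.909%.
Actual GDP = 14687 × (1 - 6.909/100) = 14687 × 0.93091 ≈ 13672 billion.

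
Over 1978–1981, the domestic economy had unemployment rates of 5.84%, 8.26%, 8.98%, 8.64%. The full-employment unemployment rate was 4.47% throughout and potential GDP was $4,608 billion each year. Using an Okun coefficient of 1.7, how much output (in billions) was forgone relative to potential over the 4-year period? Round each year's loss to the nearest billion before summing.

$1,084 billion

Year 1978: gap = -1.7 × (5.84 - 4.47) = -2.329%, loss ≈ 4608 × 2.329/100 ≈ 107.
Year 1979: gap = -1.7 × (8.26 - 4.47) = -6.443%, loss ≈ 4608 × 6.443/100 ≈ 297.
Year 1980: gap = -1.7 × (8.98 - 4.47) = -7.667%, loss ≈ 4608 × 7.667/100 ≈ 353.
Year 1981: gap = -1.7 × (8.64 - 4.47) = -7.089%, loss ≈ 4608 × 7.089/100 ≈ 327.
Total lost output = 107 + 297 + 353 + 327 = 1084 billion.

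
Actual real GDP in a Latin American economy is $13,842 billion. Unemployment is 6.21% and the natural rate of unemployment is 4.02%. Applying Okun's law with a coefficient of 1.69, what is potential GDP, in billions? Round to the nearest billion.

Unemployment gap = 6.21 - 4.02 = 2.19 points, so output gap = -1.69 × 2.19 = -3.7011%.
Since Y = Y* × (1 + gap/100), Y* = 13842/0.962989 ≈ 14374 billion.

$14,374 billion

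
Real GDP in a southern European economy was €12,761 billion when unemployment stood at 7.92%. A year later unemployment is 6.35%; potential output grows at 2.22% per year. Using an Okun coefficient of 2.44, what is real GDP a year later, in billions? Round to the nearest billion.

Δu = 6.35 - 7.92 = -1.57 points.
Okun's law (growth form): g_Y = g_Y* - β × Δu = 2.22 - 2.44 × (-1.57) = 2.22 + 3.8308 = 6.0508%.
Real GDP in the next year = 12761 × (1 + 6.0508/100) = 12761 × 1.060508 ≈ 13533 billion.

€13,533 billion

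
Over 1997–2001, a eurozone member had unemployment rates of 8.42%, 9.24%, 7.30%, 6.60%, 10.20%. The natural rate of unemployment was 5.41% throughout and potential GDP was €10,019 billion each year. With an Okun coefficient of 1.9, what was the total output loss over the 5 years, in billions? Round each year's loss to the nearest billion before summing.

Year 1997: gap = -1.9 × (8.42 - 5.41) = -5.719%, loss ≈ 10019 × 5.719/100 ≈ 573.
Year 1998: gap = -1.9 × (9.24 - 5.41) = -7.277%, loss ≈ 10019 × 7.277/100 ≈ 729.
Year 1999: gap = -1.9 × (7.3 - 5.41) = -3.591%, loss ≈ 10019 × 3.591/100 ≈ 360.
Year 2000: gap = -1.9 × (6.6 - 5.41) = -2.261%, loss ≈ 10019 × 2.261/100 ≈ 227.
Year 2001: gap = -1.9 × (10.2 - 5.41) = -9.101%, loss ≈ 10019 × 9.101/100 ≈ 912.
Total lost output = 573 + 729 + 360 + 227 + 912 = 2801 billion.

€2,801 billion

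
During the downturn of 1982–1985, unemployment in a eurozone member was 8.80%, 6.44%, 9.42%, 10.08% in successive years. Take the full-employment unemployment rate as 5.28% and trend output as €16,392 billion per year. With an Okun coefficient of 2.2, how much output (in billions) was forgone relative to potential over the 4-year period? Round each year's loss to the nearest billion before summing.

Year 1982: gap = -2.2 × (8.8 - 5.28) = -7.744%, loss ≈ 16392 × 7.744/100 ≈ 1269.
Year 1983: gap = -2.2 × (6.44 - 5.28) = -2.552%, loss ≈ 16392 × 2.552/100 ≈ 418.
Year 1984: gap = -2.2 × (9.42 - 5.28) = -9.108%, loss ≈ 16392 × 9.108/100 ≈ 1493.
Year 1985: gap = -2.2 × (10.08 - 5.28) = -10.56%, loss ≈ 16392 × 10.56/100 ≈ 1731.
Total lost output = 1269 + 418 + 1493 + 1731 = 4911 billion.

€4,911 billion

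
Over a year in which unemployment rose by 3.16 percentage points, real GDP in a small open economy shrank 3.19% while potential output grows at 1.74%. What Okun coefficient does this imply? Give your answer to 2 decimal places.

β ≈ 1.56

Growth form: g_Y = g_Y* - β × Δu, so β = (g_Y* - g_Y)/Δu.
β = (1.74 + 3.19)/3.16 = 4.93/3.16 = 1.56.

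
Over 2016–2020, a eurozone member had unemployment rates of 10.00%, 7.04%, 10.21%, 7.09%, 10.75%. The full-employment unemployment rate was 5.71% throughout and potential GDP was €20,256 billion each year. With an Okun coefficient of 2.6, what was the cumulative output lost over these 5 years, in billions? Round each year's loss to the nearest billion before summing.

Year 2016: gap = -2.6 × (10 - 5.71) = -11.154%, loss ≈ 20256 × 11.154/100 ≈ 2259.
Year 2017: gap = -2.6 × (7.04 - 5.71) = -3.458%, loss ≈ 20256 × 3.458/100 ≈ 700.
Year 2018: gap = -2.6 × (10.21 - 5.71) = -11.7%, loss ≈ 20256 × 11.7/100 ≈ 2370.
Year 2019: gap = -2.6 × (7.09 - 5.71) = -3.588%, loss ≈ 20256 × 3.588/100 ≈ 727.
Year 2020: gap = -2.6 × (10.75 - 5.71) = -13.104%, loss ≈ 20256 × 13.104/100 ≈ 2654.
Total lost output = 2259 + 700 + 2370 + 727 + 2654 = 8710 billion.

€8,710 billion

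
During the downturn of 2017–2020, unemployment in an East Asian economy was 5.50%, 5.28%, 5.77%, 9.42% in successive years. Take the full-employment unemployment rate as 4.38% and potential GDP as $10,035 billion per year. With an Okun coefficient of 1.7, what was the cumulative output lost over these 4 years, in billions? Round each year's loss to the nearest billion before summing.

$1,442 billion

Year 2017: gap = -1.7 × (5.5 - 4.38) = -1.904%, loss ≈ 10035 × 1.904/100 ≈ 191.
Year 2018: gap = -1.7 × (5.28 - 4.38) = -1.53%, loss ≈ 10035 × 1.53/100 ≈ 154.
Year 2019: gap = -1.7 × (5.77 - 4.38) = -2.363%, loss ≈ 10035 × 2.363/100 ≈ 237.
Year 2020: gap = -1.7 × (9.42 - 4.38) = -8.568%, loss ≈ 10035 × 8.568/100 ≈ 860.
Total lost output = 191 + 154 + 237 + 860 = 1442 billion.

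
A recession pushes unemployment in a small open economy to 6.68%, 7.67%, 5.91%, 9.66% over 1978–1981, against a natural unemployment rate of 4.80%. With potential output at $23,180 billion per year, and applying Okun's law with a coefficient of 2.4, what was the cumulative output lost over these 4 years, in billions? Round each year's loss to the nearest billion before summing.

Year 1978: gap = -2.4 × (6.68 - 4.8) = -4.512%, loss ≈ 23180 × 4.512/100 ≈ 1046.
Year 1979: gap = -2.4 × (7.67 - 4.8) = -6.888%, loss ≈ 23180 × 6.888/100 ≈ 1597.
Year 1980: gap = -2.4 × (5.91 - 4.8) = -2.664%, loss ≈ 23180 × 2.664/100 ≈ 618.
Year 1981: gap = -2.4 × (9.66 - 4.8) = -11.664%, loss ≈ 23180 × 11.664/100 ≈ 2704.
Total lost output = 1046 + 1597 + 618 + 2704 = 5965 billion.

$5,965 billion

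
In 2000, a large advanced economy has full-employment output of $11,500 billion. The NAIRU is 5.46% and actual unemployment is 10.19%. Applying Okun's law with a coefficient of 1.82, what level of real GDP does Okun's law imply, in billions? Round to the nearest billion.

Unemployment gap = 10.19 - 5.46 = 4.73 points, so the output gap is -1.82 × 4.73 = -8.6086%.
Actual GDP = 11500 × (1 - 8.6086/100) = 11500 × 0.913914 ≈ 10510 billion.

$10,510 billion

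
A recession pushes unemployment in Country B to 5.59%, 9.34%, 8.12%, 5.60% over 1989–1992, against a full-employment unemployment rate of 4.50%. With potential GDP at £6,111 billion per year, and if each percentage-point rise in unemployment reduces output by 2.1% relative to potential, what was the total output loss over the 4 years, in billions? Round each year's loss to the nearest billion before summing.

£1,367 billion

Year 1989: gap = -2.1 × (5.59 - 4.5) = -2.289%, loss ≈ 6111 × 2.289/100 ≈ 140.
Year 1990: gap = -2.1 × (9.34 - 4.5) = -10.164%, loss ≈ 6111 × 10.164/100 ≈ 621.
Year 1991: gap = -2.1 × (8.12 - 4.5) = -7.602%, loss ≈ 6111 × 7.602/100 ≈ 465.
Year 1992: gap = -2.1 × (5.6 - 4.5) = -2.31%, loss ≈ 6111 × 2.31/100 ≈ 141.
Total lost output = 140 + 621 + 465 + 141 = 1367 billion.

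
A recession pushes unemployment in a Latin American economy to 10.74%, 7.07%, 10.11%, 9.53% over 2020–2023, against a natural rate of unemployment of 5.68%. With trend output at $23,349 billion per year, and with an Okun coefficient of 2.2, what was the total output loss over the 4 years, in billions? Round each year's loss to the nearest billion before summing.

$7,567 billion

Year 2020: gap = -2.2 × (10.74 - 5.68) = -11.132%, loss ≈ 23349 × 11.132/100 ≈ 2599.
Year 2021: gap = -2.2 × (7.07 - 5.68) = -3.058%, loss ≈ 23349 × 3.058/100 ≈ 714.
Year 2022: gap = -2.2 × (10.11 - 5.68) = -9.746%, loss ≈ 23349 × 9.746/100 ≈ 2276.
Year 2023: gap = -2.2 × (9.53 - 5.68) = -8.47%, loss ≈ 23349 × 8.47/100 ≈ 1978.
Total lost output = 2599 + 714 + 2276 + 1978 = 7567 billion.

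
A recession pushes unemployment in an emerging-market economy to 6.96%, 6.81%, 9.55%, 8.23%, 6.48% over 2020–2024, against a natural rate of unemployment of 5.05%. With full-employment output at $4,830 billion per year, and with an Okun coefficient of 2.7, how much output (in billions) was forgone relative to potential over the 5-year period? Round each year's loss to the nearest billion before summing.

Year 2020: gap = -2.7 × (6.96 - 5.05) = -5.157%, loss ≈ 4830 × 5.157/100 ≈ 249.
Year 2021: gap = -2.7 × (6.81 - 5.05) = -4.752%, loss ≈ 4830 × 4.752/100 ≈ 230.
Year 2022: gap = -2.7 × (9.55 - 5.05) = -12.15%, loss ≈ 4830 × 12.15/100 ≈ 587.
Year 2023: gap = -2.7 × (8.23 - 5.05) = -8.586%, loss ≈ 4830 × 8.586/100 ≈ 415.
Year 2024: gap = -2.7 × (6.48 - 5.05) = -3.861%, loss ≈ 4830 × 3.861/100 ≈ 186.
Total lost output = 249 + 230 + 587 + 415 + 186 = 1667 billion.

$1,667 billion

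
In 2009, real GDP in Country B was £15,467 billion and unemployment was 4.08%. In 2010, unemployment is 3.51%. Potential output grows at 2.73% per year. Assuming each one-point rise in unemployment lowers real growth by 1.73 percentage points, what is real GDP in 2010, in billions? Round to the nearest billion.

Δu = 3.51 - 4.08 = -0.57 points.
Okun's law (growth form): g_Y = g_Y* - β × Δu = 2.73 - 1.73 × (-0.57) = 2.73 + 0.9861 = 3.7161%.
Real GDP in the next year = 15467 × (1 + 3.7161/100) = 15467 × 1.037161 ≈ 16042 billion.

£16,042 billion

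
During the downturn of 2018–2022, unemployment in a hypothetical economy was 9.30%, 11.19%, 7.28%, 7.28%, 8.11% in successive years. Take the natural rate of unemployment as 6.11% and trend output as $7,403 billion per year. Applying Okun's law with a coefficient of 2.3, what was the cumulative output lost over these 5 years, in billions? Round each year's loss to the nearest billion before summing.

$2,147 billion

Year 2018: gap = -2.3 × (9.3 - 6.11) = -7.337%, loss ≈ 7403 × 7.337/100 ≈ 543.
Year 2019: gap = -2.3 × (11.19 - 6.11) = -11.684%, loss ≈ 7403 × 11.684/100 ≈ 865.
Year 2020: gap = -2.3 × (7.28 - 6.11) = -2.691%, loss ≈ 7403 × 2.691/100 ≈ 199.
Year 2021: gap = -2.3 × (7.28 - 6.11) = -2.691%, loss ≈ 7403 × 2.691/100 ≈ 199.
Year 2022: gap = -2.3 × (8.11 - 6.11) = -4.6%, loss ≈ 7403 × 4.6/100 ≈ 341.
Total lost output = 543 + 865 + 199 + 199 + 341 = 2147 billion.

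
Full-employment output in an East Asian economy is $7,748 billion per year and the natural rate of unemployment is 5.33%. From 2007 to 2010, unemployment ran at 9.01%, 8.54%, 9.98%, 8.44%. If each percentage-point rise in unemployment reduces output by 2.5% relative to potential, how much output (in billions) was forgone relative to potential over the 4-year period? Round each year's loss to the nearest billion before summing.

Year 2007: gap = -2.5 × (9.01 - 5.33) = -9.2%, loss ≈ 7748 × 9.2/100 ≈ 713.
Year 2008: gap = -2.5 × (8.54 - 5.33) = -8.025%, loss ≈ 7748 × 8.025/100 ≈ 622.
Year 2009: gap = -2.5 × (9.98 - 5.33) = -11.625%, loss ≈ 7748 × 11.625/100 ≈ 901.
Year 2010: gap = -2.5 × (8.44 - 5.33) = -7.775%, loss ≈ 7748 × 7.775/100 ≈ 602.
Total lost output = 713 + 622 + 901 + 602 = 2838 billion.

$2,838 billion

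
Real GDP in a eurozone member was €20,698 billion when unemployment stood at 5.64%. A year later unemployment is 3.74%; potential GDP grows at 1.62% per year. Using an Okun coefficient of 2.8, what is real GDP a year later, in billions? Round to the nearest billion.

€22,134 billion

Δu = 3.74 - 5.64 = -1.9 points.
Okun's law (growth form): g_Y = g_Y* - β × Δu = 1.62 - 2.8 × (-1.90) = 1.62 + 5.32 = 6.94%.
Real GDP in the next year = 20698 × (1 + 6.94/100) = 20698 × 1.0694 ≈ 22134 billion.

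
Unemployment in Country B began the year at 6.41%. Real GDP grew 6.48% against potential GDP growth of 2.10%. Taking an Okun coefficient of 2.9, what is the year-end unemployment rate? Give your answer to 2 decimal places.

Growth-rate Okun's law: g_Y = g_Y* - β × Δu, so Δu = (g_Y* - g_Y)/β.
Δu = (2.1 - 6.48)/2.9 = -4.38/2.9 = -1.51 percentage points.
Year-end unemployment = 6.41 - 1.51 = 4.90%.

4.90%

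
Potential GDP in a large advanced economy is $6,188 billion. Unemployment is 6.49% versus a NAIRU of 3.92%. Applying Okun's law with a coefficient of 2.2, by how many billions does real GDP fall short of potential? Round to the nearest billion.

$350 billion

Output gap = -2.2 × (6.49 - 3.92) = -2.2 × 2.57 = -5.654%.
Actual GDP ≈ 6188 × 0.94346 ≈ 5838 billion, so the shortfall is 6188 - 5838 = 350 billion.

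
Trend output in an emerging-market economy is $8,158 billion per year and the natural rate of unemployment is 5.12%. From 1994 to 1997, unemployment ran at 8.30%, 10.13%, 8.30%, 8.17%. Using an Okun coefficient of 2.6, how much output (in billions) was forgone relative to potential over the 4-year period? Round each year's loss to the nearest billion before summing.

Year 1994: gap = -2.6 × (8.3 - 5.12) = -8.268%, loss ≈ 8158 × 8.268/100 ≈ 675.
Year 1995: gap = -2.6 × (10.13 - 5.12) = -13.026%, loss ≈ 8158 × 13.026/100 ≈ 1063.
Year 1996: gap = -2.6 × (8.3 - 5.12) = -8.268%, loss ≈ 8158 × 8.268/100 ≈ 675.
Year 1997: gap = -2.6 × (8.17 - 5.12) = -7.93%, loss ≈ 8158 × 7.93/100 ≈ 647.
Total lost output = 675 + 1063 + 675 + 647 = 3060 billion.

$3,060 billion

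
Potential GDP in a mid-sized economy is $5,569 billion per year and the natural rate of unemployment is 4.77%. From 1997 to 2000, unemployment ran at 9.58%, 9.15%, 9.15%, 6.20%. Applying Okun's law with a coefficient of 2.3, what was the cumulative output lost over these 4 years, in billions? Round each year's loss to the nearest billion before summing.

$1,921 billion

Year 1997: gap = -2.3 × (9.58 - 4.77) = -11.063%, loss ≈ 5569 × 11.063/100 ≈ 616.
Year 1998: gap = -2.3 × (9.15 - 4.77) = -10.074%, loss ≈ 5569 × 10.074/100 ≈ 561.
Year 1999: gap = -2.3 × (9.15 - 4.77) = -10.074%, loss ≈ 5569 × 10.074/100 ≈ 561.
Year 2000: gap = -2.3 × (6.2 - 4.77) = -3.289%, loss ≈ 5569 × 3.289/100 ≈ 183.
Total lost output = 616 + 561 + 561 + 183 = 1921 billion.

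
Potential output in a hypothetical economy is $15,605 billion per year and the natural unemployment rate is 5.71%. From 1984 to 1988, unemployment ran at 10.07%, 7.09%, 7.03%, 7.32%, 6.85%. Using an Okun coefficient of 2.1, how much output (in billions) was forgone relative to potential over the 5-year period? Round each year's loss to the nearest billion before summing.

Year 1984: gap = -2.1 × (10.07 - 5.71) = -9.156%, loss ≈ 15605 × 9.156/100 ≈ 1429.
Year 1985: gap = -2.1 × (7.09 - 5.71) = -2.898%, loss ≈ 15605 × 2.898/100 ≈ 452.
Year 1986: gap = -2.1 × (7.03 - 5.71) = -2.772%, loss ≈ 15605 × 2.772/100 ≈ 433.
Year 1987: gap = -2.1 × (7.32 - 5.71) = -3.381%, loss ≈ 15605 × 3.381/100 ≈ 528.
Year 1988: gap = -2.1 × (6.85 - 5.71) = -2.394%, loss ≈ 15605 × 2.394/100 ≈ 374.
Total lost output = 1429 + 452 + 433 + 528 + 374 = 3216 billion.

$3,216 billion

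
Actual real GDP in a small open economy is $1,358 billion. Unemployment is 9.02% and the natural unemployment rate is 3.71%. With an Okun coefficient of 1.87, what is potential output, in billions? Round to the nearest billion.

Unemployment gap = 9.02 - 3.71 = 5.31 points, so output gap = -1.87 × 5.31 = -9.9297%.
Since Y = Y* × (1 + gap/100), Y* = 1358/0.900703 ≈ 1508 billion.

$1,508 billion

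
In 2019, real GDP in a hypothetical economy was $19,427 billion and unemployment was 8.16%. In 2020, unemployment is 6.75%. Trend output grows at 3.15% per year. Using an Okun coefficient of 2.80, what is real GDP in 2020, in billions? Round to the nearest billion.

$20,806 billion

Δu = 6.75 - 8.16 = -1.41 points.
Okun's law (growth form): g_Y = g_Y* - β × Δu = 3.15 - 2.80 × (-1.41) = 3.15 + 3.948 = 7.098%.
Real GDP in the next year = 19427 × (1 + 7.098/100) = 19427 × 1.07098 ≈ 20806 billion.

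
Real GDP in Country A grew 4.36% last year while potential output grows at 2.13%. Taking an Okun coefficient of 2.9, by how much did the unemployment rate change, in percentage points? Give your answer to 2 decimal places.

Growth-rate Okun's law: g_Y = g_Y* - β × Δu, so Δu = (g_Y* - g_Y)/β.
Δu = (2.13 - 4.36)/2.9 = -2.23/2.9 = -0.77 percentage points.

-0.77 percentage points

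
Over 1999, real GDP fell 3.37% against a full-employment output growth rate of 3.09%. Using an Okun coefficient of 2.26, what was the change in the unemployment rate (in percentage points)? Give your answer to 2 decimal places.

2.86 percentage points

Growth-rate Okun's law: g_Y = g_Y* - β × Δu, so Δu = (g_Y* - g_Y)/β.
Δu = (3.09 + 3.37)/2.26 = 6.46/2.26 = 2.86 percentage points.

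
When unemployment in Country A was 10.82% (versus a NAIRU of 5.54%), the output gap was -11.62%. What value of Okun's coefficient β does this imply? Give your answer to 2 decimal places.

β ≈ 2.20

Okun's law: output gap = -β × (u - u*).
-11.62 = -β × (10.82 - 5.54) = -β × 5.28, so β = 11.62/5.28 = 2.20.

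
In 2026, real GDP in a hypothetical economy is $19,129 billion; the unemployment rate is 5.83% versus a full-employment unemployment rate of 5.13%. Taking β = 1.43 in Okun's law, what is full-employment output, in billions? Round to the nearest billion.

$19,322 billion

Unemployment gap = 5.83 - 5.13 = 0.7 points, so output gap = -1.43 × 0.7 = -1.001%.
Since Y = Y* × (1 + gap/100), Y* = 19129/0.98999 ≈ 19322 billion.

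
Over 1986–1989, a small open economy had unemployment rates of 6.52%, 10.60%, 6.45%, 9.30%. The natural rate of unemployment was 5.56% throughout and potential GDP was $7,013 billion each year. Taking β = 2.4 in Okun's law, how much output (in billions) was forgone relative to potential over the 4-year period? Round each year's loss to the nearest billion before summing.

Year 1986: gap = -2.4 × (6.52 - 5.56) = -2.304%, loss ≈ 7013 × 2.304/100 ≈ 162.
Year 1987: gap = -2.4 × (10.6 - 5.56) = -12.096%, loss ≈ 7013 × 12.096/100 ≈ 848.
Year 1988: gap = -2.4 × (6.45 - 5.56) = -2.136%, loss ≈ 7013 × 2.136/100 ≈ 150.
Year 1989: gap = -2.4 × (9.3 - 5.56) = -8.976%, loss ≈ 7013 × 8.976/100 ≈ 629.
Total lost output = 162 + 848 + 150 + 629 = 1789 billion.

$1,789 billion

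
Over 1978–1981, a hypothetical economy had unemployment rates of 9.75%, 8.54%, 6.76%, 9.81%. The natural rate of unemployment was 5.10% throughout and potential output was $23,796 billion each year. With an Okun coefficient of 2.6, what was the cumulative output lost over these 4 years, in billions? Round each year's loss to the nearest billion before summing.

$8,946 billion

Year 1978: gap = -2.6 × (9.75 - 5.1) = -12.09%, loss ≈ 23796 × 12.09/100 ≈ 2877.
Year 1979: gap = -2.6 × (8.54 - 5.1) = -8.944%, loss ≈ 23796 × 8.944/100 ≈ 2128.
Year 1980: gap = -2.6 × (6.76 - 5.1) = -4.316%, loss ≈ 23796 × 4.316/100 ≈ 1027.
Year 1981: gap = -2.6 × (9.81 - 5.1) = -12.246%, loss ≈ 23796 × 12.246/100 ≈ 2914.
Total lost output = 2877 + 2128 + 1027 + 2914 = 8946 billion.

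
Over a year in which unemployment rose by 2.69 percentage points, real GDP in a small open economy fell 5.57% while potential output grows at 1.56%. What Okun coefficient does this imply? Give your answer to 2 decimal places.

β ≈ 2.65

Growth form: g_Y = g_Y* - β × Δu, so β = (g_Y* - g_Y)/Δu.
β = (1.56 + 5.57)/2.69 = 7.13/2.69 = 2.65.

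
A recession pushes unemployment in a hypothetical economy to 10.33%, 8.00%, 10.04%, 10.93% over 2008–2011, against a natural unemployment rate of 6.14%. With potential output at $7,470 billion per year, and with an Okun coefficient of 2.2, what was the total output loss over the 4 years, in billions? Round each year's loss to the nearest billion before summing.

Year 2008: gap = -2.2 × (10.33 - 6.14) = -9.218%, loss ≈ 7470 × 9.218/100 ≈ 689.
Year 2009: gap = -2.2 × (8 - 6.14) = -4.092%, loss ≈ 7470 × 4.092/100 ≈ 306.
Year 2010: gap = -2.2 × (10.04 - 6.14) = -8.58%, loss ≈ 7470 × 8.58/100 ≈ 641.
Year 2011: gap = -2.2 × (10.93 - 6.14) = -10.538%, loss ≈ 7470 × 10.538/100 ≈ 787.
Total lost output = 689 + 306 + 641 + 787 = 2423 billion.

$2,423 billion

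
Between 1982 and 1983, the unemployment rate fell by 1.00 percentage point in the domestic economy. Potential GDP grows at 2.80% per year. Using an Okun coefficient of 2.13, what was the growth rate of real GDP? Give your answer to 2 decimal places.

Growth-rate Okun's law: g_Y = g_Y* - β × Δu.
g_Y = 2.80 - 2.13 × (-1.00) = 2.8 + 2.13 = 4.93%, i.e. 4.93% to 2 d.p.

4.93%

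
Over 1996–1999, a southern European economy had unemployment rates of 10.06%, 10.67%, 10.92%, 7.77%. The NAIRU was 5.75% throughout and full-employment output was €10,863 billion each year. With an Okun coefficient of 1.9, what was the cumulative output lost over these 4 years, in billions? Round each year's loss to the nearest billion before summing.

Year 1996: gap = -1.9 × (10.06 - 5.75) = -8.189%, loss ≈ 10863 × 8.189/100 ≈ 890.
Year 1997: gap = -1.9 × (10.67 - 5.75) = -9.348%, loss ≈ 10863 × 9.348/100 ≈ 1015.
Year 1998: gap = -1.9 × (10.92 - 5.75) = -9.823%, loss ≈ 10863 × 9.823/100 ≈ 1067.
Year 1999: gap = -1.9 × (7.77 - 5.75) = -3.838%, loss ≈ 10863 × 3.838/100 ≈ 417.
Total lost output = 890 + 1015 + 1067 + 417 = 3389 billion.

€3,389 billion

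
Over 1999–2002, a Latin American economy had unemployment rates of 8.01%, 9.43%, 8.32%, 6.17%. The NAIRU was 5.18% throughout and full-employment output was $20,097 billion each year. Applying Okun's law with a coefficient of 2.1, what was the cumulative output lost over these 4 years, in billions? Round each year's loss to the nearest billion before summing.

Year 1999: gap = -2.1 × (8.01 - 5.18) = -5.943%, loss ≈ 20097 × 5.943/100 ≈ 1194.
Year 2000: gap = -2.1 × (9.43 - 5.18) = -8.925%, loss ≈ 20097 × 8.925/100 ≈ 1794.
Year 2001: gap = -2.1 × (8.32 - 5.18) = -6.594%, loss ≈ 20097 × 6.594/100 ≈ 1325.
Year 2002: gap = -2.1 × (6.17 - 5.18) = -2.079%, loss ≈ 20097 × 2.079/100 ≈ 418.
Total lost output = 1194 + 1794 + 1325 + 418 = 4731 billion.

$4,731 billion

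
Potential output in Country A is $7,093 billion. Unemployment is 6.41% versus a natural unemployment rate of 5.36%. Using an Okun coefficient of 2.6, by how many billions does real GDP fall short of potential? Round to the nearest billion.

$194 billion

Output gap = -2.6 × (6.41 - 5.36) = -2.6 × 1.05 = -2.73%.
Actual GDP ≈ 7093 × 0.9727 ≈ 6899 billion, so the shortfall is 7093 - 6899 = 194 billion.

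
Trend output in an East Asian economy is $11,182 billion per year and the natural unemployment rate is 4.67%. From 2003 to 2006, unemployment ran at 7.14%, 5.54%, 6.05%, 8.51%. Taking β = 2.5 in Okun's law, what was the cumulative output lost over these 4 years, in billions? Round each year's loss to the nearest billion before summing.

$2,392 billion

Year 2003: gap = -2.5 × (7.14 - 4.67) = -6.175%, loss ≈ 11182 × 6.175/100 ≈ 690.
Year 2004: gap = -2.5 × (5.54 - 4.67) = -2.175%, loss ≈ 11182 × 2.175/100 ≈ 243.
Year 2005: gap = -2.5 × (6.05 - 4.67) = -3.45%, loss ≈ 11182 × 3.45/100 ≈ 386.
Year 2006: gap = -2.5 × (8.51 - 4.67) = -9.6%, loss ≈ 11182 × 9.6/100 ≈ 1073.
Total lost output = 690 + 243 + 386 + 1073 = 2392 billion.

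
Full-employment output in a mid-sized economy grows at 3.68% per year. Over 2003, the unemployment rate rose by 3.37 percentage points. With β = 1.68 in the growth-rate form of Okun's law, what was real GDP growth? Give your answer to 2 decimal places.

Growth-rate Okun's law: g_Y = g_Y* - β × Δu.
g_Y = 3.68 - 1.68 × (3.37) = 3.68 - 5.6616 = -1.9816%, i.e. -1.98% to 2 d.p.

-1.98%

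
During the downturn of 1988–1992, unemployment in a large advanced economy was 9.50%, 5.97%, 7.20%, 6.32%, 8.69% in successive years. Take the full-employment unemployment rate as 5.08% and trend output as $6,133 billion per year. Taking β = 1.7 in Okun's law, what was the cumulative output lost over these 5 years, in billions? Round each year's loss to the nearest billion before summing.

$1,280 billion

Year 1988: gap = -1.7 × (9.5 - 5.08) = -7.514%, loss ≈ 6133 × 7.514/100 ≈ 461.
Year 1989: gap = -1.7 × (5.97 - 5.08) = -1.513%, loss ≈ 6133 × 1.513/100 ≈ 93.
Year 1990: gap = -1.7 × (7.2 - 5.08) = -3.604%, loss ≈ 6133 × 3.604/100 ≈ 221.
Year 1991: gap = -1.7 × (6.32 - 5.08) = -2.108%, loss ≈ 6133 × 2.108/100 ≈ 129.
Year 1992: gap = -1.7 × (8.69 - 5.08) = -6.137%, loss ≈ 6133 × 6.137/100 ≈ 376.
Total lost output = 461 + 93 + 221 + 129 + 376 = 1280 billion.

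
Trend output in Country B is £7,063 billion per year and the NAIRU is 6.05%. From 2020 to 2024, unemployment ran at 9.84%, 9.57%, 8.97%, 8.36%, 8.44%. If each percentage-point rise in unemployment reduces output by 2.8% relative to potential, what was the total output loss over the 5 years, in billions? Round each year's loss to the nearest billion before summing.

Year 2020: gap = -2.8 × (9.84 - 6.05) = -10.612%, loss ≈ 7063 × 10.612/100 ≈ 750.
Year 2021: gap = -2.8 × (9.57 - 6.05) = -9.856%, loss ≈ 7063 × 9.856/100 ≈ 696.
Year 2022: gap = -2.8 × (8.97 - 6.05) = -8.176%, loss ≈ 7063 × 8.176/100 ≈ 577.
Year 2023: gap = -2.8 × (8.36 - 6.05) = -6.468%, loss ≈ 7063 × 6.468/100 ≈ 457.
Year 2024: gap = -2.8 × (8.44 - 6.05) = -6.692%, loss ≈ 7063 × 6.692/100 ≈ 473.
Total lost output = 750 + 696 + 577 + 457 + 473 = 2953 billion.

£2,953 billion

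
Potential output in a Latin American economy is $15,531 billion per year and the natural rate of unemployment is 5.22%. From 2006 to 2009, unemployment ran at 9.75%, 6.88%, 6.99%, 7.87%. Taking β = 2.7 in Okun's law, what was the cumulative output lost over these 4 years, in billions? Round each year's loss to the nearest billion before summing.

Year 2006: gap = -2.7 × (9.75 - 5.22) = -12.231%, loss ≈ 15531 × 12.231/100 ≈ 1900.
Year 2007: gap = -2.7 × (6.88 - 5.22) = -4.482%, loss ≈ 15531 × 4.482/100 ≈ 696.
Year 2008: gap = -2.7 × (6.99 - 5.22) = -4.779%, loss ≈ 15531 × 4.779/100 ≈ 742.
Year 2009: gap = -2.7 × (7.87 - 5.22) = -7.155%, loss ≈ 15531 × 7.155/100 ≈ 1111.
Total lost output = 1900 + 696 + 742 + 1111 = 4449 billion.

$4,449 billion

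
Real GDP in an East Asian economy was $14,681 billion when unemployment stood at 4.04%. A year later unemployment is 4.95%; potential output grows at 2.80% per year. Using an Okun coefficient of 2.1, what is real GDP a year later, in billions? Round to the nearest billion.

$14,812 billion

Δu = 4.95 - 4.04 = 0.91 points.
Okun's law (growth form): g_Y = g_Y* - β × Δu = 2.80 - 2.1 × (0.91) = 2.8 - 1.911 = 0.889%.
Real GDP in the next year = 14681 × (1 + 0.889/100) = 14681 × 1.00889 ≈ 14812 billion.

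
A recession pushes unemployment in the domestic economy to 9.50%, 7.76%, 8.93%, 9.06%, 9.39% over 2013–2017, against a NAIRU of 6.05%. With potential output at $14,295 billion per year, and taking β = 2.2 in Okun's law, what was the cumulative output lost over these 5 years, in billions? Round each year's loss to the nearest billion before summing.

$4,526 billion

Year 2013: gap = -2.2 × (9.5 - 6.05) = -7.59%, loss ≈ 14295 × 7.59/100 ≈ 1085.
Year 2014: gap = -2.2 × (7.76 - 6.05) = -3.762%, loss ≈ 14295 × 3.762/100 ≈ 538.
Year 2015: gap = -2.2 × (8.93 - 6.05) = -6.336%, loss ≈ 14295 × 6.336/100 ≈ 906.
Year 2016: gap = -2.2 × (9.06 - 6.05) = -6.622%, loss ≈ 14295 × 6.622/100 ≈ 947.
Year 2017: gap = -2.2 × (9.39 - 6.05) = -7.348%, loss ≈ 14295 × 7.348/100 ≈ 1050.
Total lost output = 1085 + 538 + 906 + 947 + 1050 = 4526 billion.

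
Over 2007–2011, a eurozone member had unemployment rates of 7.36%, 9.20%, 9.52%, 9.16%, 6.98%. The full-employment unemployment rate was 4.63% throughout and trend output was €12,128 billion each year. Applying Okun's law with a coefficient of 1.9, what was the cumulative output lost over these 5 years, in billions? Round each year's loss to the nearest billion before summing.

Year 2007: gap = -1.9 × (7.36 - 4.63) = -5.187%, loss ≈ 12128 × 5.187/100 ≈ 629.
Year 2008: gap = -1.9 × (9.2 - 4.63) = -8.683%, loss ≈ 12128 × 8.683/100 ≈ 1053.
Year 2009: gap = -1.9 × (9.52 - 4.63) = -9.291%, loss ≈ 12128 × 9.291/100 ≈ 1127.
Year 2010: gap = -1.9 × (9.16 - 4.63) = -8.607%, loss ≈ 12128 × 8.607/100 ≈ 1044.
Year 2011: gap = -1.9 × (6.98 - 4.63) = -4.465%, loss ≈ 12128 × 4.465/100 ≈ 542.
Total lost output = 629 + 1053 + 1127 + 1044 + 542 = 4395 billion.

€4,395 billion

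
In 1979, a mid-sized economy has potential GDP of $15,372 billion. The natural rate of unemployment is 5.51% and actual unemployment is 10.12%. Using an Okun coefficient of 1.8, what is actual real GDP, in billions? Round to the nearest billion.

Unemployment gap = 10.12 - 5.51 = 4.61 points, so the output gap is -1.8 × 4.61 = -8.298%.
Actual GDP = 15372 × (1 - 8.298/100) = 15372 × 0.91702 ≈ 14096 billion.

$14,096 billion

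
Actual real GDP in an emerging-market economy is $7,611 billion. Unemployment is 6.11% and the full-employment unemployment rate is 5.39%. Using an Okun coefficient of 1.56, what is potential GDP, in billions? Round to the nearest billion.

$7,697 billion

Unemployment gap = 6.11 - 5.39 = 0.72 points, so output gap = -1.56 × 0.72 = -1.1232%.
Since Y = Y* × (1 + gap/100), Y* = 7611/0.988768 ≈ 7697 billion.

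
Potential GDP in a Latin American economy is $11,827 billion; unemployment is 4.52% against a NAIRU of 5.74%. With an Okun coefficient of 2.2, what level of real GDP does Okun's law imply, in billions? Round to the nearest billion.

Unemployment gap = 4.52 - 5.74 = -1.22 points, so the output gap is -2.2 × (-1.22) = 2.684%.
Actual GDP = 11827 × (1 + 2.684/100) = 11827 × 1.02684 ≈ 12144 billion.

$12,144 billion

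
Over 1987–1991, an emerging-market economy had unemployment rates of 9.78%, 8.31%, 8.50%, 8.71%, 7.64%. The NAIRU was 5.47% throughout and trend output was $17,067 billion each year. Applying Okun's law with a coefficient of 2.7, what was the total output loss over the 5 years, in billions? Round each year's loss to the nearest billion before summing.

Year 1987: gap = -2.7 × (9.78 - 5.47) = -11.637%, loss ≈ 17067 × 11.637/100 ≈ 1986.
Year 1988: gap = -2.7 × (8.31 - 5.47) = -7.668%, loss ≈ 17067 × 7.668/100 ≈ 1309.
Year 1989: gap = -2.7 × (8.5 - 5.47) = -8.181%, loss ≈ 17067 × 8.181/100 ≈ 1396.
Year 1990: gap = -2.7 × (8.71 - 5.47) = -8.748%, loss ≈ 17067 × 8.748/100 ≈ 1493.
Year 1991: gap = -2.7 × (7.64 - 5.47) = -5.859%, loss ≈ 17067 × 5.859/100 ≈ 1000.
Total lost output = 1986 + 1309 + 1396 + 1493 + 1000 = 7184 billion.

$7,184 billion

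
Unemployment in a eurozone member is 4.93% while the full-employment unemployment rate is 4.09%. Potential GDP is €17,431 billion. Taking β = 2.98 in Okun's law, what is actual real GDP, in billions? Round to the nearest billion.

€16,995 billion

Unemployment gap = 4.93 - 4.09 = 0.84 points, so the output gap is -2.98 × 0.84 = -2.5032%.
Actual GDP = 17431 × (1 - 2.5032/100) = 17431 × 0.974968 ≈ 16995 billion.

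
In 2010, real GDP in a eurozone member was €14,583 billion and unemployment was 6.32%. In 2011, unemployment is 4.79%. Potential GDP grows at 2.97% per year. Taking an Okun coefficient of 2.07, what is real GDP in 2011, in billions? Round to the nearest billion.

Δu = 4.79 - 6.32 = -1.53 points.
Okun's law (growth form): g_Y = g_Y* - β × Δu = 2.97 - 2.07 × (-1.53) = 2.97 + 3.1671 = 6.1371%.
Real GDP in the next year = 14583 × (1 + 6.1371/100) = 14583 × 1.061371 ≈ 15478 billion.

€15,478 billion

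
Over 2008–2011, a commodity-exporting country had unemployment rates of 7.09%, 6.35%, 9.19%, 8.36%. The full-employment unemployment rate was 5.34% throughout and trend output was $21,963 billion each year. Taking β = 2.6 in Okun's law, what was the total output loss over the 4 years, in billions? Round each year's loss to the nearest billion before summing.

Year 2008: gap = -2.6 × (7.09 - 5.34) = -4.55%, loss ≈ 21963 × 4.55/100 ≈ 999.
Year 2009: gap = -2.6 × (6.35 - 5.34) = -2.626%, loss ≈ 21963 × 2.626/100 ≈ 577.
Year 2010: gap = -2.6 × (9.19 - 5.34) = -10.01%, loss ≈ 21963 × 10.01/100 ≈ 2198.
Year 2011: gap = -2.6 × (8.36 - 5.34) = -7.852%, loss ≈ 21963 × 7.852/100 ≈ 1725.
Total lost output = 999 + 577 + 2198 + 1725 = 5499 billion.

$5,499 billion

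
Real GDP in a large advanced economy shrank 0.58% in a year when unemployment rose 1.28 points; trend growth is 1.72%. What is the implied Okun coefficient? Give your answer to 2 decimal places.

β ≈ 1.80

Growth form: g_Y = g_Y* - β × Δu, so β = (g_Y* - g_Y)/Δu.
β = (1.72 + 0.58)/1.28 = 2.3/1.28 = 1.80.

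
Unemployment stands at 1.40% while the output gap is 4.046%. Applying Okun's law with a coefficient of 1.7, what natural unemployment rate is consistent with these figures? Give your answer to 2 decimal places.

3.78%

From Okun's law, u - u* = -(output gap)/β = -(4.046)/1.7 = -2.38 points.
So u* = 1.4 + 2.38 = 3.78%.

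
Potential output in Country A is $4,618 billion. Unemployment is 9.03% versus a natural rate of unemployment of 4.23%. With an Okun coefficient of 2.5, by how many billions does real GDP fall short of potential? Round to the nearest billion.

$554 billion

Output gap = -2.5 × (9.03 - 4.23) = -2.5 × 4.8 = -12%.
Actual GDP ≈ 4618 × 0.88 ≈ 4064 billion, so the shortfall is 4618 - 4064 = 554 billion.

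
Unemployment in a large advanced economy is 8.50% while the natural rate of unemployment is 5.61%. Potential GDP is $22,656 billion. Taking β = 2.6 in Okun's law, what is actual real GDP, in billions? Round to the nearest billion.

$20,954 billion

Unemployment gap = 8.5 - 5.61 = 2.89 points, so the output gap is -2.6 × 2.89 = -7.514%.
Actual GDP = 22656 × (1 - 7.514/100) = 22656 × 0.92486 ≈ 20954 billion.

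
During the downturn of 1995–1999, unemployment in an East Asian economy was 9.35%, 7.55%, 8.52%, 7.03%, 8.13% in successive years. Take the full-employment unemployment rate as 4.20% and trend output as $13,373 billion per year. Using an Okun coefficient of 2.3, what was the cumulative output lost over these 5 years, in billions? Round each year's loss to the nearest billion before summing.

$6,022 billion

Year 1995: gap = -2.3 × (9.35 - 4.2) = -11.845%, loss ≈ 13373 × 11.845/100 ≈ 1584.
Year 1996: gap = -2.3 × (7.55 - 4.2) = -7.705%, loss ≈ 13373 × 7.705/100 ≈ 1030.
Year 1997: gap = -2.3 × (8.52 - 4.2) = -9.936%, loss ≈ 13373 × 9.936/100 ≈ 1329.
Year 1998: gap = -2.3 × (7.03 - 4.2) = -6.509%, loss ≈ 13373 × 6.509/100 ≈ 870.
Year 1999: gap = -2.3 × (8.13 - 4.2) = -9.039%, loss ≈ 13373 × 9.039/100 ≈ 1209.
Total lost output = 1584 + 1030 + 1329 + 870 + 1209 = 6022 billion.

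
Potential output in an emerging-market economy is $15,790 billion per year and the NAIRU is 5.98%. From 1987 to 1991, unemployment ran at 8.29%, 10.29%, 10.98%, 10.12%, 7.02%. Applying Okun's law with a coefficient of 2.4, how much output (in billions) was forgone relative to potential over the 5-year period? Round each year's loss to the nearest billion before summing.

$6,366 billion

Year 1987: gap = -2.4 × (8.29 - 5.98) = -5.544%, loss ≈ 15790 × 5.544/100 ≈ 875.
Year 1988: gap = -2.4 × (10.29 - 5.98) = -10.344%, loss ≈ 15790 × 10.344/100 ≈ 1633.
Year 1989: gap = -2.4 × (10.98 - 5.98) = -12%, loss ≈ 15790 × 12/100 ≈ 1895.
Year 1990: gap = -2.4 × (10.12 - 5.98) = -9.936%, loss ≈ 15790 × 9.936/100 ≈ 1569.
Year 1991: gap = -2.4 × (7.02 - 5.98) = -2.496%, loss ≈ 15790 × 2.496/100 ≈ 394.
Total lost output = 875 + 1633 + 1895 + 1569 + 394 = 6366 billion.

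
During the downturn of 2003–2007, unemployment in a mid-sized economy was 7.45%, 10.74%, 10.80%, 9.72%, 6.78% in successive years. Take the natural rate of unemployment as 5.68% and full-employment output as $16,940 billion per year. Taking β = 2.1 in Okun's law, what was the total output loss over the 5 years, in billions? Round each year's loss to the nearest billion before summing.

$6,079 billion

Year 2003: gap = -2.1 × (7.45 - 5.68) = -3.717%, loss ≈ 16940 × 3.717/100 ≈ 630.
Year 2004: gap = -2.1 × (10.74 - 5.68) = -10.626%, loss ≈ 16940 × 10.626/100 ≈ 1800.
Year 2005: gap = -2.1 × (10.8 - 5.68) = -10.752%, loss ≈ 16940 × 10.752/100 ≈ 1821.
Year 2006: gap = -2.1 × (9.72 - 5.68) = -8.484%, loss ≈ 16940 × 8.484/100 ≈ 1437.
Year 2007: gap = -2.1 × (6.78 - 5.68) = -2.31%, loss ≈ 16940 × 2.31/100 ≈ 391.
Total lost output = 630 + 1800 + 1821 + 1437 + 391 = 6079 billion.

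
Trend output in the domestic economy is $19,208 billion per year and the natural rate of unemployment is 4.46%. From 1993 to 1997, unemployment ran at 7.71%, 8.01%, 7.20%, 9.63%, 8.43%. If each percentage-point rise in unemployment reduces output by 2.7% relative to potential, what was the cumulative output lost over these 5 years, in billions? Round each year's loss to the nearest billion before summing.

Year 1993: gap = -2.7 × (7.71 - 4.46) = -8.775%, loss ≈ 19208 × 8.775/100 ≈ 1686.
Year 1994: gap = -2.7 × (8.01 - 4.46) = -9.585%, loss ≈ 19208 × 9.585/100 ≈ 1841.
Year 1995: gap = -2.7 × (7.2 - 4.46) = -7.398%, loss ≈ 19208 × 7.398/100 ≈ 1421.
Year 1996: gap = -2.7 × (9.63 - 4.46) = -13.959%, loss ≈ 19208 × 13.959/100 ≈ 2681.
Year 1997: gap = -2.7 × (8.43 - 4.46) = -10.719%, loss ≈ 19208 × 10.719/100 ≈ 2059.
Total lost output = 1686 + 1841 + 1421 + 2681 + 2059 = 9688 billion.

$9,688 billion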